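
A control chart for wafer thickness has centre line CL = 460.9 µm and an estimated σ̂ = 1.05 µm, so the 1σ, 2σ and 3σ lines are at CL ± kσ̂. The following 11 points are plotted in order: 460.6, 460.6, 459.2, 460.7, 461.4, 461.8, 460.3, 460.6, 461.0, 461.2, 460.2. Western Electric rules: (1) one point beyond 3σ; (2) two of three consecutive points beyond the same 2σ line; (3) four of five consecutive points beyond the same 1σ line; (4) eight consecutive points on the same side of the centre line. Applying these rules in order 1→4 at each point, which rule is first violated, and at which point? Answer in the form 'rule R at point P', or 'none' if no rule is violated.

Zone of each point (C = within 1σ̂, B = 1σ̂–2σ̂, A = 2σ̂–3σ̂, * = beyond 3σ̂; sign = side of CL): 1:-C, 2:-C, 3:-B, 4:-C, 5:+C, 6:+C, 7:-C, 8:-C, 9:+C, 10:+C, 11:-C
No rule fires across all 11 points.

none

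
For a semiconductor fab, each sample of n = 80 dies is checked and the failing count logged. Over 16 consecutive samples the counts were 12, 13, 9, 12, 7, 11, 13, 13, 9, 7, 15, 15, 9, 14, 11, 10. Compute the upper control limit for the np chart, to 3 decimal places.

20.578

p̄ = Σdᵢ / (k·n) = 180 / (16 × 80) = 0.14062
UCL = np̄ + 3·√(np̄(1−p̄)) = 11.2500 + 3 × √(11.2500×0.85938) = 11.2500 + 3 × 3.1093 = 20.5780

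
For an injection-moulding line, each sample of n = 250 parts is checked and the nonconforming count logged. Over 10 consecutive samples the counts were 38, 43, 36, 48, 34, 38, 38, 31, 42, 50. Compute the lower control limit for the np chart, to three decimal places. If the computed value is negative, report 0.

22.446

p̄ = Σdᵢ / (k·n) = 398 / (10 × 250) = 0.15920
LCL = np̄ − 3·√(np̄(1−p̄)) = 39.8000 − 3 × 5.7848 = 22.4456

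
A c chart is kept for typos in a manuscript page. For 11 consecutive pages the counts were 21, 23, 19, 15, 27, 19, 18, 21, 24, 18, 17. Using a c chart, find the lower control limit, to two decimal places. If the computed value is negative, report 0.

6.70

c̄ = (21 + 23 + 19 + 15 + 27 + 19 + 18 + 21 + 24 + 18 + 17) / 11 = 222 / 11 = 20.1818
LCL = c̄ − 3√c̄ = 20.1818 − 3 × 4.4924 = 6.7046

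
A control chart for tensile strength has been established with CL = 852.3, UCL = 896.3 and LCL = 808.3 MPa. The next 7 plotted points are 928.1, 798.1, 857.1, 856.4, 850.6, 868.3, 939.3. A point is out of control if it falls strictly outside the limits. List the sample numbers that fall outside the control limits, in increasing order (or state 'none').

Compare each point to [808.3, 896.3]: sample 1 = 928.1 > UCL; sample 2 = 798.1 < LCL; sample 7 = 939.3 > UCL.

1, 2, 7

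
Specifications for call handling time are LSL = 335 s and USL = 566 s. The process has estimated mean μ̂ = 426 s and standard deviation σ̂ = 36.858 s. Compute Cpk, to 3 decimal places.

0.823

Cpu = (USL − μ̂) / (3σ̂) = (566 − 426) / (3 × 36.858) = 1.2661; Cpl = (μ̂ − LSL) / (3σ̂) = (426 − 335) / (3 × 36.858) = 0.8230; Cpk = min(Cpu, Cpl) = 0.8230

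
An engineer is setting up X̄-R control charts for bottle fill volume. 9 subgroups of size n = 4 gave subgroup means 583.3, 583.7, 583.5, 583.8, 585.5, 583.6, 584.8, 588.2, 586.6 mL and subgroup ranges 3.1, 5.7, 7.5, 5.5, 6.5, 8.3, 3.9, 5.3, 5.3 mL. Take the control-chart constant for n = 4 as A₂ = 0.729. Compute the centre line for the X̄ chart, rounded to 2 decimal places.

584.78

X̄̄ = (583.3 + 583.7 + 583.5 + 583.8 + 585.5 + 583.6 + 584.8 + 588.2 + 586.6) / 9 = 5263.0000 / 9 = 584.7778
CL = X̄̄ = 584.7778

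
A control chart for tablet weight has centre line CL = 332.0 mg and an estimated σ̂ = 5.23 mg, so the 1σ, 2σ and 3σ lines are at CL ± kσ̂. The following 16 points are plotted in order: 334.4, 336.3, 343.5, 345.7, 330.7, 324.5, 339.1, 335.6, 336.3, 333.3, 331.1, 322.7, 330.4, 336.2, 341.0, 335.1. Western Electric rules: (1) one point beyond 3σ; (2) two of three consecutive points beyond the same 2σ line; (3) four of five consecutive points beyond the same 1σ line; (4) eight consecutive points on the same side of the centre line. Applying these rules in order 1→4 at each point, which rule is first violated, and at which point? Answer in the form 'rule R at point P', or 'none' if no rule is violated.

Zone of each point (C = within 1σ̂, B = 1σ̂–2σ̂, A = 2σ̂–3σ̂, * = beyond 3σ̂; sign = side of CL): 1:+C, 2:+C, 3:+A, 4:+A, 5:-C, 6:-B, 7:+B, 8:+C, 9:+C, 10:+C, 11:-C, 12:-B, 13:-C, 14:+C, 15:+B, 16:+C
Rule 2 (two of three consecutive points beyond the same 2σ limit) is satisfied at point 4.

rule 2 at point 4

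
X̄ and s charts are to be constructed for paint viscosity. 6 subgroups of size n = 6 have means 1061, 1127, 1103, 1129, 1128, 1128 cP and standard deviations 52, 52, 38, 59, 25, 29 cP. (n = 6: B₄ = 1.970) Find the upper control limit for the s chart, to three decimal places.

s̄ = (52 + 52 + 38 + 59 + 25 + 29) / 6 = 42.5000
UCL_s = B₄·s̄ = 1.970 × 42.5000 = 83.7250

83.725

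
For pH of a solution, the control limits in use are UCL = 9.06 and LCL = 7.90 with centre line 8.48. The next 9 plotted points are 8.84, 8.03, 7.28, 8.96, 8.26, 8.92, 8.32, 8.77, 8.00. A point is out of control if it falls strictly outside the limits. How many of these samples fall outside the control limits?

Compare each point to [7.90, 9.06]: sample 3 = 7.28 < LCL.

1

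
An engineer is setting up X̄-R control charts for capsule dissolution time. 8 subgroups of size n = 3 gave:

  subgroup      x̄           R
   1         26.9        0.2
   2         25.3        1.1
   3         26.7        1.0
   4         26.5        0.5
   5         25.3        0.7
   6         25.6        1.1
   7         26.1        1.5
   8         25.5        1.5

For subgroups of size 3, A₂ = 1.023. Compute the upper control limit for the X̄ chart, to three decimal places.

X̄̄ = (26.9 + 25.3 + 26.7 + 26.5 + 25.3 + 25.6 + 26.1 + 25.5) / 8 = 207.9000 / 8 = 25.9875
R̄ = (0.2 + 1.1 + 1.0 + 0.5 + 0.7 + 1.1 + 1.5 + 1.5) / 8 = 7.6000 / 8 = 0.9500
UCL = X̄̄ + A₂·R̄ = 25.9875 + 1.023 × 0.9500 = 26.9594

26.959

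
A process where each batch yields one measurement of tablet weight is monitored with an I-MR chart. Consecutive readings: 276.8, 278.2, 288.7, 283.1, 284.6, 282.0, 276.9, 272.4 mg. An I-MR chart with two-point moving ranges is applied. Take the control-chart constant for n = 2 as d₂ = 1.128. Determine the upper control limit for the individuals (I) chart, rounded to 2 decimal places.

X̄ = (276.8 + 278.2 + 288.7 + 283.1 + 284.6 + 282.0 + 276.9 + 272.4) / 8 = 280.3375
Moving ranges: 1.4, 10.5, 5.6, 1.5, 2.6, 5.1, 4.5; M̄R̄ = 31.2000 / 7 = 4.4571
UCL = X̄ + 3·M̄R̄/d₂ = 280.3375 + 3 × 4.4571 / 1.128 = 292.1916

292.19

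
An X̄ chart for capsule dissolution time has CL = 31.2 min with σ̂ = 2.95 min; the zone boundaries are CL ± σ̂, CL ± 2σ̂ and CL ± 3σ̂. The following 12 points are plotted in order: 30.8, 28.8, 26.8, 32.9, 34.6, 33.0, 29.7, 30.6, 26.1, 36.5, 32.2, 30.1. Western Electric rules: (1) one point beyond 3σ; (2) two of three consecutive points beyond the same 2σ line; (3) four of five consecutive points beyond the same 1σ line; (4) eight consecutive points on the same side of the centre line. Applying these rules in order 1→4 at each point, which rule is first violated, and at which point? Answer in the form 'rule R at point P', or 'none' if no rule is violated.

none

Zone of each point (C = within 1σ̂, B = 1σ̂–2σ̂, A = 2σ̂–3σ̂, * = beyond 3σ̂; sign = side of CL): 1:-C, 2:-C, 3:-B, 4:+C, 5:+B, 6:+C, 7:-C, 8:-C, 9:-B, 10:+B, 11:+C, 12:-C
No rule fires across all 12 points.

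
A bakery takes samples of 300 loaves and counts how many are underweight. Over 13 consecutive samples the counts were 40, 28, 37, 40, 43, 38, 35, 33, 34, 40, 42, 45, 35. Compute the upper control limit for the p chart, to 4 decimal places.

0.1830

p̄ = Σdᵢ / (k·n) = 490 / (13 × 300) = 0.12564
UCL = p̄ + 3·√(p̄(1−p̄)/n) = 0.12564 + 3 × √(0.12564×0.87436/300) = 0.12564 + 3 × 0.01914 = 0.18305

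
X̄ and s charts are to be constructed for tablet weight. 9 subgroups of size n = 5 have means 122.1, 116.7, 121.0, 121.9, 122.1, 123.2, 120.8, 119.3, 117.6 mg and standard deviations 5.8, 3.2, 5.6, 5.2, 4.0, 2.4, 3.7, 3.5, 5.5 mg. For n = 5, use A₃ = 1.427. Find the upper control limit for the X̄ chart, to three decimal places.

126.690

X̄̄ = (122.1 + 116.7 + 121.0 + 121.9 + 122.1 + 123.2 + 120.8 + 119.3 + 117.6) / 9 = 120.5222
s̄ = (5.8 + 3.2 + 5.6 + 5.2 + 4.0 + 2.4 + 3.7 + 3.5 + 5.5) / 9 = 4.3222
UCL = X̄̄ + A₃·s̄ = 120.5222 + 1.427 × 4.3222 = 126.6900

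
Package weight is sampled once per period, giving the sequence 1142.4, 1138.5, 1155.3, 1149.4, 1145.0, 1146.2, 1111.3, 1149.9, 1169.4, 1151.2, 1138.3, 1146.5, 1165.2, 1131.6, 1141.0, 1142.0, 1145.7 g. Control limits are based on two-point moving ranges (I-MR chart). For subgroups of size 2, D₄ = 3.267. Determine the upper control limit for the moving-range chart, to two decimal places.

Moving ranges: 3.9, 16.8, 5.9, 4.4, 1.2, 34.9, 38.6, 19.5, 18.2, 12.9, 8.2, 18.7, 33.6, 9.4, 1.0, 3.7; M̄R̄ = 230.9000 / 16 = 14.4313
UCL_MR = D₄·M̄R̄ = 3.267 × 14.4313 = 47.1469

47.15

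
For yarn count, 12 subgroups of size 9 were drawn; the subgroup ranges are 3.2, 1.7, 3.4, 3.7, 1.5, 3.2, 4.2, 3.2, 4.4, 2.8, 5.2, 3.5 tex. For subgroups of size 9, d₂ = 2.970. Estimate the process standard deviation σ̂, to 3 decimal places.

1.122

R̄ = (3.2 + 1.7 + 3.4 + 3.7 + 1.5 + 3.2 + 4.2 + 3.2 + 4.4 + 2.8 + 5.2 + 3.5) / 12 = 3.3333
σ̂ = R̄ / d₂ = 3.3333 / 2.970 = 1.1223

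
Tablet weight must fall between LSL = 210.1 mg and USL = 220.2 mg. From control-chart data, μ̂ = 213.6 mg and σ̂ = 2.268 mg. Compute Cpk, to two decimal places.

0.51

Cpu = (USL − μ̂) / (3σ̂) = (220.2 − 213.6) / (3 × 2.268) = 0.9700; Cpl = (μ̂ − LSL) / (3σ̂) = (213.6 − 210.1) / (3 × 2.268) = 0.5144; Cpk = min(Cpu, Cpl) = 0.5144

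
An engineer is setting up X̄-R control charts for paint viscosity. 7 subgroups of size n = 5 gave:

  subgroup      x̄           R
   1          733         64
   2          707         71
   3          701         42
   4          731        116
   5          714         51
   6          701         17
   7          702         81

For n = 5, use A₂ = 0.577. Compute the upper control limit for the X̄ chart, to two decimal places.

X̄̄ = (733 + 707 + 701 + 731 + 714 + 701 + 702) / 7 = 4989.0000 / 7 = 712.7143
R̄ = (64 + 71 + 42 + 116 + 51 + 17 + 81) / 7 = 442.0000 / 7 = 63.1429
UCL = X̄̄ + A₂·R̄ = 712.7143 + 0.577 × 63.1429 = 749.1477

749.15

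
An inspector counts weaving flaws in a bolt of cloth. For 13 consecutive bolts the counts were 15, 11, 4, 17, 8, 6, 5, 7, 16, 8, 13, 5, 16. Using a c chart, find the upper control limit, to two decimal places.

19.60

c̄ = (15 + 11 + 4 + 17 + 8 + 6 + 5 + 7 + 16 + 8 + 13 + 5 + 16) / 13 = 131 / 13 = 10.0769
UCL = c̄ + 3√c̄ = 10.0769 + 3 × √10.0769 = 10.0769 + 3 × 3.1744 = 19.6002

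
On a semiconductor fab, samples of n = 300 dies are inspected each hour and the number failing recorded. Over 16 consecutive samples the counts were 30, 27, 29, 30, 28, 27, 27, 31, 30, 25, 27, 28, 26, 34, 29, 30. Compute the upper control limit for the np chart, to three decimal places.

43.891

p̄ = Σdᵢ / (k·n) = 458 / (16 × 300) = 0.09542
UCL = np̄ + 3·√(np̄(1−p̄)) = 28.6250 + 3 × √(28.6250×0.90458) = 28.6250 + 3 × 5.0886 = 43.8908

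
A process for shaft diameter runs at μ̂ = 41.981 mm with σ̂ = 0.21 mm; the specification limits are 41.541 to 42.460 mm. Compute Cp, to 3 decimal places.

0.729

Cp = (USL − LSL) / (6σ̂) = (42.460 − 41.541) / (6 × 0.21) = 0.9190 / 1.2600 = 0.7294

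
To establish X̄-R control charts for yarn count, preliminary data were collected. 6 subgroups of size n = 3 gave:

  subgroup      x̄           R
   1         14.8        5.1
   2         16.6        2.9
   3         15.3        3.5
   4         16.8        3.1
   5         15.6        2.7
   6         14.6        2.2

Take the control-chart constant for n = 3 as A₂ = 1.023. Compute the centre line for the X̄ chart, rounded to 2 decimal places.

X̄̄ = (14.8 + 16.6 + 15.3 + 16.8 + 15.6 + 14.6) / 6 = 93.7000 / 6 = 15.6167
CL = X̄̄ = 15.6167

15.62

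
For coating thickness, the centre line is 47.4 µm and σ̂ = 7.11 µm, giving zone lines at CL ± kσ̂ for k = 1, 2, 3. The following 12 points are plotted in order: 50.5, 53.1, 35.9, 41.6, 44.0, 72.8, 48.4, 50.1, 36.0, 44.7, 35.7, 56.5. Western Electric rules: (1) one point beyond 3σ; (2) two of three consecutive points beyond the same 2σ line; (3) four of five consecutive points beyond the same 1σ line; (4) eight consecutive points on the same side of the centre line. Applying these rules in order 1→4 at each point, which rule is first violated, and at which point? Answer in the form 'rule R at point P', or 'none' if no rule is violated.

Zone of each point (C = within 1σ̂, B = 1σ̂–2σ̂, A = 2σ̂–3σ̂, * = beyond 3σ̂; sign = side of CL): 1:+C, 2:+C, 3:-B, 4:-C, 5:-C, 6:+*, 7:+C, 8:+C, 9:-B, 10:-C, 11:-B, 12:+B
Rule 1 (one point beyond the 3σ limits) is satisfied at point 6.

rule 1 at point 6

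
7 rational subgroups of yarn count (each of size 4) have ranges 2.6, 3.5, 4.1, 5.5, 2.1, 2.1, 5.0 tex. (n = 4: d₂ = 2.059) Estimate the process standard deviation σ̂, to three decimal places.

1.728

R̄ = (2.6 + 3.5 + 4.1 + 5.5 + 2.1 + 2.1 + 5.0) / 7 = 3.5571
σ̂ = R̄ / d₂ = 3.5571 / 2.059 = 1.7276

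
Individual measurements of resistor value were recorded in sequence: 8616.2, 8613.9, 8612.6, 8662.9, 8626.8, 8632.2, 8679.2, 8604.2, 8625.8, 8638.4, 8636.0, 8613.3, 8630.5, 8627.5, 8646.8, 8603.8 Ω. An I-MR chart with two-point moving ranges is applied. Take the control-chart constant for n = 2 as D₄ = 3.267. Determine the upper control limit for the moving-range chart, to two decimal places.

Moving ranges: 2.3, 1.3, 50.3, 36.1, 5.4, 47.0, 75.0, 21.6, 12.6, 2.4, 22.7, 17.2, 3.0, 19.3, 43.0; M̄R̄ = 359.2000 / 15 = 23.9467
UCL_MR = D₄·M̄R̄ = 3.267 × 23.9467 = 78.2338

78.23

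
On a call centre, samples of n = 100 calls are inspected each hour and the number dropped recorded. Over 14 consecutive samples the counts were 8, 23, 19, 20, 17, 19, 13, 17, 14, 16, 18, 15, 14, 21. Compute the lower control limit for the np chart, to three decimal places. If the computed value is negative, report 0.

p̄ = Σdᵢ / (k·n) = 234 / (14 × 100) = 0.16714
LCL = np̄ − 3·√(np̄(1−p̄)) = 16.7143 − 3 × 3.7310 = 5.5212

5.521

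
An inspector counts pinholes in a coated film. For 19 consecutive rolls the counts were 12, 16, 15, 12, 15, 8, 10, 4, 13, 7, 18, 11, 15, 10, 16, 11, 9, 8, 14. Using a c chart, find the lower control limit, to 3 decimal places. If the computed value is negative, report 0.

1.489

c̄ = (12 + 16 + 15 + 12 + 15 + 8 + 10 + 4 + 13 + 7 + 18 + 11 + 15 + 10 + 16 + 11 + 9 + 8 + 14) / 19 = 224 / 19 = 11.7895
LCL = c̄ − 3√c̄ = 11.7895 − 3 × 3.4336 = 1.4887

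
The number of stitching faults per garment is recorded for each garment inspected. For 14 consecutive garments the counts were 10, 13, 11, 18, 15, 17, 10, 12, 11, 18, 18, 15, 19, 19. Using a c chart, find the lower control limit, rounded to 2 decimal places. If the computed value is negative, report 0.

c̄ = (10 + 13 + 11 + 18 + 15 + 17 + 10 + 12 + 11 + 18 + 18 + 15 + 19 + 19) / 14 = 206 / 14 = 14.7143
LCL = c̄ − 3√c̄ = 14.7143 − 3 × 3.8359 = 3.2065

3.21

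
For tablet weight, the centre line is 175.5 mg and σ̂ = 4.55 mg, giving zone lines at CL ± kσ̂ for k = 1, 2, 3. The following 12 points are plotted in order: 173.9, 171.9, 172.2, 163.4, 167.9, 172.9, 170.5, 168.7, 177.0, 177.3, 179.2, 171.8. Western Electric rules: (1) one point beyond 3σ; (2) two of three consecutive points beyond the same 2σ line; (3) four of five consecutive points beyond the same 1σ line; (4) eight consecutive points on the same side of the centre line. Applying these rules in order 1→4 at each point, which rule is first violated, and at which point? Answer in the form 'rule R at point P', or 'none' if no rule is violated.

rule 3 at point 8

Zone of each point (C = within 1σ̂, B = 1σ̂–2σ̂, A = 2σ̂–3σ̂, * = beyond 3σ̂; sign = side of CL): 1:-C, 2:-C, 3:-C, 4:-A, 5:-B, 6:-C, 7:-B, 8:-B, 9:+C, 10:+C, 11:+C, 12:-C
Rule 3 (four of five consecutive points beyond the same 1σ limit) is satisfied at point 8.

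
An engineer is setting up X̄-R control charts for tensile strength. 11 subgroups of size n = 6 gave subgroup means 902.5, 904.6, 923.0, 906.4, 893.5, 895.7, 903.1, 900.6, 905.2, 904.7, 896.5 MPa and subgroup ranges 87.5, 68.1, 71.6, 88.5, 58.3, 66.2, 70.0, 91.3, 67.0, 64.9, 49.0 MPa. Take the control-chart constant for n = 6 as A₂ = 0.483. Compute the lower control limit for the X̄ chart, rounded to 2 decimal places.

X̄̄ = (902.5 + 904.6 + 923.0 + 906.4 + 893.5 + 895.7 + 903.1 + 900.6 + 905.2 + 904.7 + 896.5) / 11 = 9935.8000 / 11 = 903.2545
R̄ = (87.5 + 68.1 + 71.6 + 88.5 + 58.3 + 66.2 + 70.0 + 91.3 + 67.0 + 64.9 + 49.0) / 11 = 782.4000 / 11 = 71.1273
LCL = X̄̄ − A₂·R̄ = 903.2545 − 0.483 × 71.1273 = 868.9001

868.90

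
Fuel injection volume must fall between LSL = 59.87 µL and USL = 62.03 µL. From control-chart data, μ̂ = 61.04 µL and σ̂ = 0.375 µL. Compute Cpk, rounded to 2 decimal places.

Cpu = (USL − μ̂) / (3σ̂) = (62.03 − 61.04) / (3 × 0.375) = 0.8800; Cpl = (μ̂ − LSL) / (3σ̂) = (61.04 − 59.87) / (3 × 0.375) = 1.0400; Cpk = min(Cpu, Cpl) = 0.8800

0.88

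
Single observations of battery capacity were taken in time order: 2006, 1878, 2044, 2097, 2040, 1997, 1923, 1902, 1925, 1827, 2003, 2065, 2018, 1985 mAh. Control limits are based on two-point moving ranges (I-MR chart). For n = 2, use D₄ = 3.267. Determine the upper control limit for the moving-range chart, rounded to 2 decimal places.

246.53

Moving ranges: 128, 166, 53, 57, 43, 74, 21, 23, 98, 176, 62, 47, 33; M̄R̄ = 981.0000 / 13 = 75.4615
UCL_MR = D₄·M̄R̄ = 3.267 × 75.4615 = 246.5328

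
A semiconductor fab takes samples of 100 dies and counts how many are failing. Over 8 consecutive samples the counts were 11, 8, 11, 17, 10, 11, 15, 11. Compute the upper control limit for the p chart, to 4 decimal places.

0.2141

p̄ = Σdᵢ / (k·n) = 94 / (8 × 100) = 0.11750
UCL = p̄ + 3·√(p̄(1−p̄)/n) = 0.11750 + 3 × √(0.11750×0.88250/100) = 0.11750 + 3 × 0.03220 = 0.21410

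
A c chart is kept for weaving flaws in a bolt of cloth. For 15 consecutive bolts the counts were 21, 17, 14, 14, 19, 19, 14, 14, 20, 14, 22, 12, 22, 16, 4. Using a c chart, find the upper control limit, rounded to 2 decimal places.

28.18

c̄ = (21 + 17 + 14 + 14 + 19 + 19 + 14 + 14 + 20 + 14 + 22 + 12 + 22 + 16 + 4) / 15 = 242 / 15 = 16.1333
UCL = c̄ + 3√c̄ = 16.1333 + 3 × √16.1333 = 16.1333 + 3 × 4.0166 = 28.1832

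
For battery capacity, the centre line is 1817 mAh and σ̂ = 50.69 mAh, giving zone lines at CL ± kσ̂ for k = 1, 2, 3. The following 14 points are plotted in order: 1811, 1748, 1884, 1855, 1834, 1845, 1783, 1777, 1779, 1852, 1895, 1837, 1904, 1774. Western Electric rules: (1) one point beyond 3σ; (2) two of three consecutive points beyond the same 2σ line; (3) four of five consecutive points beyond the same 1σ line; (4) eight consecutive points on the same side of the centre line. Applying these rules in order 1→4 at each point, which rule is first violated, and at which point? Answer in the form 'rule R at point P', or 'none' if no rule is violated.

Zone of each point (C = within 1σ̂, B = 1σ̂–2σ̂, A = 2σ̂–3σ̂, * = beyond 3σ̂; sign = side of CL): 1:-C, 2:-B, 3:+B, 4:+C, 5:+C, 6:+C, 7:-C, 8:-C, 9:-C, 10:+C, 11:+B, 12:+C, 13:+B, 14:-C
No rule fires across all 14 points.

none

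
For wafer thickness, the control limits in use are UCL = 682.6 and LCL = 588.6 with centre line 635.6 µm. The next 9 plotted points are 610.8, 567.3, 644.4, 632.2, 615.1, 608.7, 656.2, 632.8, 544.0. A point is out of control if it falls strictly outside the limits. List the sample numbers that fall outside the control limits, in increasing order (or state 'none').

2, 9

Compare each point to [588.6, 682.6]: sample 2 = 567.3 < LCL; sample 9 = 544.0 < LCL.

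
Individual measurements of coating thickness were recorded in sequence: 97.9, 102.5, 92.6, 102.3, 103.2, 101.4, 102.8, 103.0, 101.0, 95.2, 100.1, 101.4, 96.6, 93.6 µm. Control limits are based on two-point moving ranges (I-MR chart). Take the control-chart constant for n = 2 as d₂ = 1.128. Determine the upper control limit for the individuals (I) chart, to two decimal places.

109.83

X̄ = (97.9 + 102.5 + 92.6 + 102.3 + 103.2 + 101.4 + 102.8 + 103.0 + 101.0 + 95.2 + 100.1 + 101.4 + 96.6 + 93.6) / 14 = 99.5429
Moving ranges: 4.6, 9.9, 9.7, 0.9, 1.8, 1.4, 0.2, 2.0, 5.8, 4.9, 1.3, 4.8, 3.0; M̄R̄ = 50.3000 / 13 = 3.8692
UCL = X̄ + 3·M̄R̄/d₂ = 99.5429 + 3 × 3.8692 / 1.128 = 109.8334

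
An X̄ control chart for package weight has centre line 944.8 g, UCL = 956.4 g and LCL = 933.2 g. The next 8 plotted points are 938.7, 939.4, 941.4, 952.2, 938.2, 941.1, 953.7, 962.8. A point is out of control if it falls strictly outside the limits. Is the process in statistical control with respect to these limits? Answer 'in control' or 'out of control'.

out of control

Compare each point to [933.2, 956.4]: sample 8 = 962.8 > UCL.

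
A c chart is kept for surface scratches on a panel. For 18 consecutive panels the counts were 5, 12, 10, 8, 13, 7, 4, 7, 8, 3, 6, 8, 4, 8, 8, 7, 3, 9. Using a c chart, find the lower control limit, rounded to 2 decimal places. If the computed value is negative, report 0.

0.00

c̄ = (5 + 12 + 10 + 8 + 13 + 7 + 4 + 7 + 8 + 3 + 6 + 8 + 4 + 8 + 8 + 7 + 3 + 9) / 18 = 130 / 18 = 7.2222
LCL = c̄ − 3√c̄ = 7.2222 − 3 × 2.6874 = -0.8400 → 0 (cannot be negative)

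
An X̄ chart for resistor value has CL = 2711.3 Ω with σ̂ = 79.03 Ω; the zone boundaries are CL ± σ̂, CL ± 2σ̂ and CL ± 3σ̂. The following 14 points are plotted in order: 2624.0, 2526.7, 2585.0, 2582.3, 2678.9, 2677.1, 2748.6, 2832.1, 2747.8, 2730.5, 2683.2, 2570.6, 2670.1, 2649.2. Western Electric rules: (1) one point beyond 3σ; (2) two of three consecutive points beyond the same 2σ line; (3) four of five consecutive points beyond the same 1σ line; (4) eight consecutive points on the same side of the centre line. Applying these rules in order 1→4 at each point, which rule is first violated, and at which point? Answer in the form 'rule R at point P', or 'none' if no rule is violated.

rule 3 at point 4

Zone of each point (C = within 1σ̂, B = 1σ̂–2σ̂, A = 2σ̂–3σ̂, * = beyond 3σ̂; sign = side of CL): 1:-B, 2:-A, 3:-B, 4:-B, 5:-C, 6:-C, 7:+C, 8:+B, 9:+C, 10:+C, 11:-C, 12:-B, 13:-C, 14:-C
Rule 3 (four of five consecutive points beyond the same 1σ limit) is satisfied at point 4.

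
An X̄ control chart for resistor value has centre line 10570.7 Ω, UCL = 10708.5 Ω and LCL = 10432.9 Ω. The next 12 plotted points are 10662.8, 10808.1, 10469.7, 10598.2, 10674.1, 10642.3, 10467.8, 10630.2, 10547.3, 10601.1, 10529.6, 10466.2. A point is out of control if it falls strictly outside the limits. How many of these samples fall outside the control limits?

Compare each point to [10432.9, 10708.5]: sample 2 = 10808.1 > UCL.

1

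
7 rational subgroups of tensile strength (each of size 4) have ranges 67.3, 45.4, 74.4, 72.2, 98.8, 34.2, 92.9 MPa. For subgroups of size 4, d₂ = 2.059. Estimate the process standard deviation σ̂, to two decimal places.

R̄ = (67.3 + 45.4 + 74.4 + 72.2 + 98.8 + 34.2 + 92.9) / 7 = 69.3143
σ̂ = R̄ / d₂ = 69.3143 / 2.059 = 33.6641

33.66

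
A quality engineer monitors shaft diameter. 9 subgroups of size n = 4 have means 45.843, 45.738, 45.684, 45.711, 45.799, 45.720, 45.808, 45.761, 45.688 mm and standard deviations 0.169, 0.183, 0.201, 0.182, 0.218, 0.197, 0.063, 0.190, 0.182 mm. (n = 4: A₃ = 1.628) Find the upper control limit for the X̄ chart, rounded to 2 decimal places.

46.04

X̄̄ = (45.843 + 45.738 + 45.684 + 45.711 + 45.799 + 45.720 + 45.808 + 45.761 + 45.688) / 9 = 45.7502
s̄ = (0.169 + 0.183 + 0.201 + 0.182 + 0.218 + 0.197 + 0.063 + 0.190 + 0.182) / 9 = 0.1761
UCL = X̄̄ + A₃·s̄ = 45.7502 + 1.628 × 0.1761 = 46.0369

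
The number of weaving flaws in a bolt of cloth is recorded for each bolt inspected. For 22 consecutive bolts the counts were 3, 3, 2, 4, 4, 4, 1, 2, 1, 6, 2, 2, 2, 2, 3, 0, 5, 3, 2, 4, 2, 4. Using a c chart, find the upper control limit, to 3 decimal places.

7.768

c̄ = (3 + 3 + 2 + 4 + 4 + 4 + 1 + 2 + 1 + 6 + 2 + 2 + 2 + 2 + 3 + 0 + 5 + 3 + 2 + 4 + 2 + 4) / 22 = 61 / 22 = 2.7727
UCL = c̄ + 3√c̄ = 2.7727 + 3 × √2.7727 = 2.7727 + 3 × 1.6652 = 7.7682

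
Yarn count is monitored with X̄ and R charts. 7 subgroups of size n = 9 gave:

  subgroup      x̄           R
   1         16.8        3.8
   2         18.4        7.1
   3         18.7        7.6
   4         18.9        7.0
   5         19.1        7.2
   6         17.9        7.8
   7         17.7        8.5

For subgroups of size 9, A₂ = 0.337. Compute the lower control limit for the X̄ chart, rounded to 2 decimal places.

X̄̄ = (16.8 + 18.4 + 18.7 + 18.9 + 19.1 + 17.9 + 17.7) / 7 = 127.5000 / 7 = 18.2143
R̄ = (3.8 + 7.1 + 7.6 + 7.0 + 7.2 + 7.8 + 8.5) / 7 = 49.0000 / 7 = 7.0000
LCL = X̄̄ − A₂·R̄ = 18.2143 − 0.337 × 7.0000 = 15.8553

15.86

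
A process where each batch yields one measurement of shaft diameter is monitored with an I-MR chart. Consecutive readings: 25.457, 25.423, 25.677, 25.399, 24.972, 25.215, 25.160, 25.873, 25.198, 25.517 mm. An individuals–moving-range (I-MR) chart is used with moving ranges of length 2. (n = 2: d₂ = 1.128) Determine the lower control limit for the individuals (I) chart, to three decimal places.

X̄ = (25.457 + 25.423 + 25.677 + 25.399 + 24.972 + 25.215 + 25.160 + 25.873 + 25.198 + 25.517) / 10 = 25.3891
Moving ranges: 0.034, 0.254, 0.278, 0.427, 0.243, 0.055, 0.713, 0.675, 0.319; M̄R̄ = 2.9980 / 9 = 0.3331
LCL = X̄ − 3·M̄R̄/d₂ = 25.3891 − 3 × 0.3331 / 1.128 = 24.5032

24.503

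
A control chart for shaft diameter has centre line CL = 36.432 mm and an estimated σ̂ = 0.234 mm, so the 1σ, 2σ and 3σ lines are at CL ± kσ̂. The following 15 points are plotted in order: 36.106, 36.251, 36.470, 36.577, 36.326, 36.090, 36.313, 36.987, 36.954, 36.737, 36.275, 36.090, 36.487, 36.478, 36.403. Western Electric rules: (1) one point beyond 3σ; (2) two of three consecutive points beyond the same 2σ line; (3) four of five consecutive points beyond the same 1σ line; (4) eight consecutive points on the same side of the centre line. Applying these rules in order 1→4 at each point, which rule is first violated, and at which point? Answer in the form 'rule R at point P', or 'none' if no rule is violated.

rule 2 at point 9

Zone of each point (C = within 1σ̂, B = 1σ̂–2σ̂, A = 2σ̂–3σ̂, * = beyond 3σ̂; sign = side of CL): 1:-B, 2:-C, 3:+C, 4:+C, 5:-C, 6:-B, 7:-C, 8:+A, 9:+A, 10:+B, 11:-C, 12:-B, 13:+C, 14:+C, 15:-C
Rule 2 (two of three consecutive points beyond the same 2σ limit) is satisfied at point 9.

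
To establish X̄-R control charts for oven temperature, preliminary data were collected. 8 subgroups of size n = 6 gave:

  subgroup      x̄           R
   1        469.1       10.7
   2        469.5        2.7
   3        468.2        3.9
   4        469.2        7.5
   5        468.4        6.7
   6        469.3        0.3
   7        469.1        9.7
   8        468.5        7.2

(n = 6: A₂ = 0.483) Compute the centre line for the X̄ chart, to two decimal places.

X̄̄ = (469.1 + 469.5 + 468.2 + 469.2 + 468.4 + 469.3 + 469.1 + 468.5) / 8 = 3751.3000 / 8 = 468.9125
CL = X̄̄ = 468.9125

468.91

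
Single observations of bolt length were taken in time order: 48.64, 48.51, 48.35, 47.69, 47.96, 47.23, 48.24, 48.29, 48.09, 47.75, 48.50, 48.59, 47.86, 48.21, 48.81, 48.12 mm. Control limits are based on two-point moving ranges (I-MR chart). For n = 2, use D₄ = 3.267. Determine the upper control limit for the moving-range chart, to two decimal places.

1.47

Moving ranges: 0.13, 0.16, 0.66, 0.27, 0.73, 1.01, 0.05, 0.20, 0.34, 0.75, 0.09, 0.73, 0.35, 0.60, 0.69; M̄R̄ = 6.7600 / 15 = 0.4507
UCL_MR = D₄·M̄R̄ = 3.267 × 0.4507 = 1.4723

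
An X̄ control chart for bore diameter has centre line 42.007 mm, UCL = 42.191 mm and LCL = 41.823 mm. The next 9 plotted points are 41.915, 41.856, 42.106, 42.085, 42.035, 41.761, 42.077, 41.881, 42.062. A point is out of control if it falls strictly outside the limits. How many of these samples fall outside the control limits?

Compare each point to [41.823, 42.191]: sample 6 = 41.761 < LCL.

1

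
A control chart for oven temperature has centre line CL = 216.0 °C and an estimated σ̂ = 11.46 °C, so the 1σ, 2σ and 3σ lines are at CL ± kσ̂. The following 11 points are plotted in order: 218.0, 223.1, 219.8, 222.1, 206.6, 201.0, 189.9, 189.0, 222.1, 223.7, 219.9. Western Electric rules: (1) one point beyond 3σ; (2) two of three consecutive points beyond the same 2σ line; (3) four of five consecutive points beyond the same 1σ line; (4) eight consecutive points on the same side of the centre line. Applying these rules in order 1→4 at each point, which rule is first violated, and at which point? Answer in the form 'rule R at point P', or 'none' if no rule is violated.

rule 2 at point 8

Zone of each point (C = within 1σ̂, B = 1σ̂–2σ̂, A = 2σ̂–3σ̂, * = beyond 3σ̂; sign = side of CL): 1:+C, 2:+C, 3:+C, 4:+C, 5:-C, 6:-B, 7:-A, 8:-A, 9:+C, 10:+C, 11:+C
Rule 2 (two of three consecutive points beyond the same 2σ limit) is satisfied at point 8.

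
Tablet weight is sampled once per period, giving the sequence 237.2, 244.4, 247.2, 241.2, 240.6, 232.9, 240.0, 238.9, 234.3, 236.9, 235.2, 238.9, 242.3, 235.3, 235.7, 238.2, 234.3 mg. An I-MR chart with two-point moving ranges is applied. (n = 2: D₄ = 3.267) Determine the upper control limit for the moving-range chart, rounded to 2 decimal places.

Moving ranges: 7.2, 2.8, 6.0, 0.6, 7.7, 7.1, 1.1, 4.6, 2.6, 1.7, 3.7, 3.4, 7.0, 0.4, 2.5, 3.9; M̄R̄ = 62.3000 / 16 = 3.8937
UCL_MR = D₄·M̄R̄ = 3.267 × 3.8937 = 12.7209

12.72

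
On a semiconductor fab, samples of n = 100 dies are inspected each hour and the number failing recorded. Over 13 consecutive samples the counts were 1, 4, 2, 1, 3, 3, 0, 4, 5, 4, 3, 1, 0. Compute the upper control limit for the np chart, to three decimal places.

6.962

p̄ = Σdᵢ / (k·n) = 31 / (13 × 100) = 0.02385
UCL = np̄ + 3·√(np̄(1−p̄)) = 2.3846 + 3 × √(2.3846×0.97615) = 2.3846 + 3 × 1.5257 = 6.9617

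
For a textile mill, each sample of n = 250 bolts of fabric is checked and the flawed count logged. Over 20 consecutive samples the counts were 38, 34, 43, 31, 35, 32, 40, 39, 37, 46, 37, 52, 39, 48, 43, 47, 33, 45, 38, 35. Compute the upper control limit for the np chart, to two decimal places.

p̄ = Σdᵢ / (k·n) = 792 / (20 × 250) = 0.15840
UCL = np̄ + 3·√(np̄(1−p̄)) = 39.6000 + 3 × √(39.6000×0.84160) = 39.6000 + 3 × 5.7730 = 56.9190

56.92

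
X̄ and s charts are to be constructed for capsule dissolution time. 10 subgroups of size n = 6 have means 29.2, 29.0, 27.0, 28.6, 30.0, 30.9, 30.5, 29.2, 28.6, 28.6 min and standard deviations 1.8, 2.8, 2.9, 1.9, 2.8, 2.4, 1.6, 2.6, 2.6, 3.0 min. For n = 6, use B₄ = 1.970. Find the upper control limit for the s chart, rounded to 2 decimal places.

4.81

s̄ = (1.8 + 2.8 + 2.9 + 1.9 + 2.8 + 2.4 + 1.6 + 2.6 + 2.6 + 3.0) / 10 = 2.4400
UCL_s = B₄·s̄ = 1.970 × 2.4400 = 4.8068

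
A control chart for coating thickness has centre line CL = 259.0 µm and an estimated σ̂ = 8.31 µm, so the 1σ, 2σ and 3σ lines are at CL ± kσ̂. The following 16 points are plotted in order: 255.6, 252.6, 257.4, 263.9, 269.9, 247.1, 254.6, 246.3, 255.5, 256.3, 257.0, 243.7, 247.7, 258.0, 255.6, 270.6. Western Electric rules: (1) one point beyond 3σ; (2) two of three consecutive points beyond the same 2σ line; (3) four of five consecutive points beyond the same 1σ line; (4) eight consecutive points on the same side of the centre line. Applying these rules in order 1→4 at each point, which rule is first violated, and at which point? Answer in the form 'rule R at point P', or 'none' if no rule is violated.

rule 4 at point 13

Zone of each point (C = within 1σ̂, B = 1σ̂–2σ̂, A = 2σ̂–3σ̂, * = beyond 3σ̂; sign = side of CL): 1:-C, 2:-C, 3:-C, 4:+C, 5:+B, 6:-B, 7:-C, 8:-B, 9:-C, 10:-C, 11:-C, 12:-B, 13:-B, 14:-C, 15:-C, 16:+B
Rule 4 (eight consecutive points on the same side of the centre line) is satisfied at point 13.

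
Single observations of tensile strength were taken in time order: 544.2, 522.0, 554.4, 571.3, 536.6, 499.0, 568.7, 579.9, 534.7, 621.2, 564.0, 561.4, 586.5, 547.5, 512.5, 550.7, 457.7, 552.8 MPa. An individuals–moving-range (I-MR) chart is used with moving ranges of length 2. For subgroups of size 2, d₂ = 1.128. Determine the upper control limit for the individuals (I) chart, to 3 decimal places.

X̄ = (544.2 + 522.0 + 554.4 + 571.3 + 536.6 + 499.0 + 568.7 + 579.9 + 534.7 + 621.2 + 564.0 + 561.4 + 586.5 + 547.5 + 512.5 + 550.7 + 457.7 + 552.8) / 18 = 548.0611
Moving ranges: 22.2, 32.4, 16.9, 34.7, 37.6, 69.7, 11.2, 45.2, 86.5, 57.2, 2.6, 25.1, 39.0, 35.0, 38.2, 93.0, 95.1; M̄R̄ = 741.6000 / 17 = 43.6235
UCL = X̄ + 3·M̄R̄/d₂ = 548.0611 + 3 × 43.6235 / 1.128 = 664.0811

664.081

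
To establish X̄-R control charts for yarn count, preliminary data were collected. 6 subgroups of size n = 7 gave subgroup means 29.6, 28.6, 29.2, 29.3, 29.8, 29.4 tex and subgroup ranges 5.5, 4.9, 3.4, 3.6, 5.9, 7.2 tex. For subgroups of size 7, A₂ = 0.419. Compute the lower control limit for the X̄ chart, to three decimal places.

27.187

X̄̄ = (29.6 + 28.6 + 29.2 + 29.3 + 29.8 + 29.4) / 6 = 175.9000 / 6 = 29.3167
R̄ = (5.5 + 4.9 + 3.4 + 3.6 + 5.9 + 7.2) / 6 = 30.5000 / 6 = 5.0833
LCL = X̄̄ − A₂·R̄ = 29.3167 − 0.419 × 5.0833 = 27.1867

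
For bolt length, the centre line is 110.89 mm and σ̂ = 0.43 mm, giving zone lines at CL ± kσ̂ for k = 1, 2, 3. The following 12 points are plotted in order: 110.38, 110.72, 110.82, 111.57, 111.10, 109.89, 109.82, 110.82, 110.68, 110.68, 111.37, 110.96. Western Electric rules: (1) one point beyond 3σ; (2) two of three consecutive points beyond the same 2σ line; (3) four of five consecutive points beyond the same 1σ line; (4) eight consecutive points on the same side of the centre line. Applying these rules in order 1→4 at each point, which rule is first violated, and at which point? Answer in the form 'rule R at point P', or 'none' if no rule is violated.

rule 2 at point 7

Zone of each point (C = within 1σ̂, B = 1σ̂–2σ̂, A = 2σ̂–3σ̂, * = beyond 3σ̂; sign = side of CL): 1:-B, 2:-C, 3:-C, 4:+B, 5:+C, 6:-A, 7:-A, 8:-C, 9:-C, 10:-C, 11:+B, 12:+C
Rule 2 (two of three consecutive points beyond the same 2σ limit) is satisfied at point 7.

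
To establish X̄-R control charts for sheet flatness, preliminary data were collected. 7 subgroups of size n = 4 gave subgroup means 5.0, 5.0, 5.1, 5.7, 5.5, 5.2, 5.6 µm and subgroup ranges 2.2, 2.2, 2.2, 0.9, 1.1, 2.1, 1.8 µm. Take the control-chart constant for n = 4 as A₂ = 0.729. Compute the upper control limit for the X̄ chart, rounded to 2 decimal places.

X̄̄ = (5.0 + 5.0 + 5.1 + 5.7 + 5.5 + 5.2 + 5.6) / 7 = 37.1000 / 7 = 5.3000
R̄ = (2.2 + 2.2 + 2.2 + 0.9 + 1.1 + 2.1 + 1.8) / 7 = 12.5000 / 7 = 1.7857
UCL = X̄̄ + A₂·R̄ = 5.3000 + 0.729 × 1.7857 = 6.6018

6.60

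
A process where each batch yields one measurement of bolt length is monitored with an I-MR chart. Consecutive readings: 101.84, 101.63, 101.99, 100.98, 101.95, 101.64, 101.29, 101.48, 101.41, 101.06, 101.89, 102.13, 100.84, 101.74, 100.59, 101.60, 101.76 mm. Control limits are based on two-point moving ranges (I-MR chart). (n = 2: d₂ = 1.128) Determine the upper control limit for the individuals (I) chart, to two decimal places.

X̄ = (101.84 + 101.63 + 101.99 + 100.98 + 101.95 + 101.64 + 101.29 + 101.48 + 101.41 + 101.06 + 101.89 + 102.13 + 100.84 + 101.74 + 100.59 + 101.60 + 101.76) / 17 = 101.5188
Moving ranges: 0.21, 0.36, 1.01, 0.97, 0.31, 0.35, 0.19, 0.07, 0.35, 0.83, 0.24, 1.29, 0.90, 1.15, 1.01, 0.16; M̄R̄ = 9.4000 / 16 = 0.5875
UCL = X̄ + 3·M̄R̄/d₂ = 101.5188 + 3 × 0.5875 / 1.128 = 103.0813

103.08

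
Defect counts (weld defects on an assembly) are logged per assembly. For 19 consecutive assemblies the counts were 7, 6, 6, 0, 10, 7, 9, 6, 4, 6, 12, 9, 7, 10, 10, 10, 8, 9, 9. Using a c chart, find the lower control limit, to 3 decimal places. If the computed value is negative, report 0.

0.000

c̄ = (7 + 6 + 6 + 0 + 10 + 7 + 9 + 6 + 4 + 6 + 12 + 9 + 7 + 10 + 10 + 10 + 8 + 9 + 9) / 19 = 145 / 19 = 7.6316
LCL = c̄ − 3√c̄ = 7.6316 − 3 × 2.7625 = -0.6560 → 0 (cannot be negative)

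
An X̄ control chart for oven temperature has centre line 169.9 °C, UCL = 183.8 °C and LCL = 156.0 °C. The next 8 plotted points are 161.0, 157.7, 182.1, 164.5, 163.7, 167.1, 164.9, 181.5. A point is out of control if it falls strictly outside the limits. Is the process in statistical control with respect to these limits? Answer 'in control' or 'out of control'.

in control

All 8 points lie within [156.0, 183.8].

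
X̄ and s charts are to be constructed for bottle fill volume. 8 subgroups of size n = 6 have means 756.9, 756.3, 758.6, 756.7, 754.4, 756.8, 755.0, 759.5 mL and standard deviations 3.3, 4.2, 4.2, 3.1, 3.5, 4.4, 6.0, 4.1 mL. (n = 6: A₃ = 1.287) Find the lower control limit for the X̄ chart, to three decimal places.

X̄̄ = (756.9 + 756.3 + 758.6 + 756.7 + 754.4 + 756.8 + 755.0 + 759.5) / 8 = 756.7750
s̄ = (3.3 + 4.2 + 4.2 + 3.1 + 3.5 + 4.4 + 6.0 + 4.1) / 8 = 4.1000
LCL = X̄̄ − A₃·s̄ = 756.7750 − 1.287 × 4.1000 = 751.4983

751.498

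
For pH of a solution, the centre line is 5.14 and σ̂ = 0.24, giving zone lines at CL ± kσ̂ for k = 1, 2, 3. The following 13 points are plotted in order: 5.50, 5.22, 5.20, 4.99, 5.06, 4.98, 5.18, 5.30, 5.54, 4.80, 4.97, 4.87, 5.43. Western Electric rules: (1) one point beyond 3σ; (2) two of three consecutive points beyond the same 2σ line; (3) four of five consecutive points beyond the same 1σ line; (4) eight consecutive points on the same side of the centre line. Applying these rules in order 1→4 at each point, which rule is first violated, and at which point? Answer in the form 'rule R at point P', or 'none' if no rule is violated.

Zone of each point (C = within 1σ̂, B = 1σ̂–2σ̂, A = 2σ̂–3σ̂, * = beyond 3σ̂; sign = side of CL): 1:+B, 2:+C, 3:+C, 4:-C, 5:-C, 6:-C, 7:+C, 8:+C, 9:+B, 10:-B, 11:-C, 12:-B, 13:+B
No rule fires across all 13 points.

none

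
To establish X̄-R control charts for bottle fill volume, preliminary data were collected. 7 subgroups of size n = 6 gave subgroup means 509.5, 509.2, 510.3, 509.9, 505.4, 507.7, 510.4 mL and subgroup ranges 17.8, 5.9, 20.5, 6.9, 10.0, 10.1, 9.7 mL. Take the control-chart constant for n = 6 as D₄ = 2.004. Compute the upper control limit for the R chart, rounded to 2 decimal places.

R̄ = (17.8 + 5.9 + 20.5 + 6.9 + 10.0 + 10.1 + 9.7) / 7 = 80.9000 / 7 = 11.5571
UCL_R = D₄·R̄ = 2.004 × 11.5571 = 23.1605

23.16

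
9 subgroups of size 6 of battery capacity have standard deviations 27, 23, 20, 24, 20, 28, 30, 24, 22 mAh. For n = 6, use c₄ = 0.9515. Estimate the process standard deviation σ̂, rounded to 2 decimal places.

25.46

s̄ = (27 + 23 + 20 + 24 + 20 + 28 + 30 + 24 + 22) / 9 = 24.2222
σ̂ = s̄ / c₄ = 24.2222 / 0.9515 = 25.4569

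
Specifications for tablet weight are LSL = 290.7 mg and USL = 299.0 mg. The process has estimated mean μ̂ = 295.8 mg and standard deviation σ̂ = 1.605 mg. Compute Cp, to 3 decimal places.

0.862

Cp = (USL − LSL) / (6σ̂) = (299.0 − 290.7) / (6 × 1.605) = 8.3000 / 9.6300 = 0.8619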